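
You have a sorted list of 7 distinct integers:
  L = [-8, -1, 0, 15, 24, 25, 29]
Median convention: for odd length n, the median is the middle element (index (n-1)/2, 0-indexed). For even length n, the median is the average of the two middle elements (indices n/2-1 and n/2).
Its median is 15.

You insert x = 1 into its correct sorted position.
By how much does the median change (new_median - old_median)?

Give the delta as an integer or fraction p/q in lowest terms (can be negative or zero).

Old median = 15
After inserting x = 1: new sorted = [-8, -1, 0, 1, 15, 24, 25, 29]
New median = 8
Delta = 8 - 15 = -7

Answer: -7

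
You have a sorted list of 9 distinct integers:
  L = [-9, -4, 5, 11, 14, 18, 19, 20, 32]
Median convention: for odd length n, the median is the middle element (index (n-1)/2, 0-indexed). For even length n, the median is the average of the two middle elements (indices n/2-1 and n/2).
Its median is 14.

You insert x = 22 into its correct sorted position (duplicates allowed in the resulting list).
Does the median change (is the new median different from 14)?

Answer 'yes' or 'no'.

Answer: yes

Derivation:
Old median = 14
Insert x = 22
New median = 16
Changed? yes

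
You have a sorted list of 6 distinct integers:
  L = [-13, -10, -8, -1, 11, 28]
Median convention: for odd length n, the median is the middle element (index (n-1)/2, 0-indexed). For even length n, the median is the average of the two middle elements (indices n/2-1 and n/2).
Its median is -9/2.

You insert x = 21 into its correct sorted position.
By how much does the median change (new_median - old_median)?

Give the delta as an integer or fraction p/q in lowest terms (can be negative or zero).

Old median = -9/2
After inserting x = 21: new sorted = [-13, -10, -8, -1, 11, 21, 28]
New median = -1
Delta = -1 - -9/2 = 7/2

Answer: 7/2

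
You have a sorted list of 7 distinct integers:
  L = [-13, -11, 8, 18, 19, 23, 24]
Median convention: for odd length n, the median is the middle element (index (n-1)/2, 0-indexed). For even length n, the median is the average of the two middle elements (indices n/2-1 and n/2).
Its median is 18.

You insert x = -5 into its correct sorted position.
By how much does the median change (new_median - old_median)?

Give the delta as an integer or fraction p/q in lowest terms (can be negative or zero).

Answer: -5

Derivation:
Old median = 18
After inserting x = -5: new sorted = [-13, -11, -5, 8, 18, 19, 23, 24]
New median = 13
Delta = 13 - 18 = -5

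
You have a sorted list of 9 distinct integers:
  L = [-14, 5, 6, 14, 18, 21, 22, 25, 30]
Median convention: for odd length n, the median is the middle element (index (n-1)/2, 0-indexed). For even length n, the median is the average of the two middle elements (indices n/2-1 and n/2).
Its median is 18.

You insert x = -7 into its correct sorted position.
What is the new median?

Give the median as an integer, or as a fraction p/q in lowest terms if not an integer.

Answer: 16

Derivation:
Old list (sorted, length 9): [-14, 5, 6, 14, 18, 21, 22, 25, 30]
Old median = 18
Insert x = -7
Old length odd (9). Middle was index 4 = 18.
New length even (10). New median = avg of two middle elements.
x = -7: 1 elements are < x, 8 elements are > x.
New sorted list: [-14, -7, 5, 6, 14, 18, 21, 22, 25, 30]
New median = 16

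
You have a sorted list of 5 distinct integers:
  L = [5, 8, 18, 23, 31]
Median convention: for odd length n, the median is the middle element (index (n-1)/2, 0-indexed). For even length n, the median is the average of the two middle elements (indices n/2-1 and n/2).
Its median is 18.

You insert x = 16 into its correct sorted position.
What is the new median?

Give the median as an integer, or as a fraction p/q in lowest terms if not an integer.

Answer: 17

Derivation:
Old list (sorted, length 5): [5, 8, 18, 23, 31]
Old median = 18
Insert x = 16
Old length odd (5). Middle was index 2 = 18.
New length even (6). New median = avg of two middle elements.
x = 16: 2 elements are < x, 3 elements are > x.
New sorted list: [5, 8, 16, 18, 23, 31]
New median = 17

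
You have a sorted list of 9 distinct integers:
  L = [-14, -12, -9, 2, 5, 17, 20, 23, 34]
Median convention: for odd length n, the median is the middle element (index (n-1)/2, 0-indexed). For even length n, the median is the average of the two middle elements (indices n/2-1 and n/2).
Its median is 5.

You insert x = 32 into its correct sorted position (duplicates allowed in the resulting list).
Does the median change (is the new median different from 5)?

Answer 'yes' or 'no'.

Answer: yes

Derivation:
Old median = 5
Insert x = 32
New median = 11
Changed? yes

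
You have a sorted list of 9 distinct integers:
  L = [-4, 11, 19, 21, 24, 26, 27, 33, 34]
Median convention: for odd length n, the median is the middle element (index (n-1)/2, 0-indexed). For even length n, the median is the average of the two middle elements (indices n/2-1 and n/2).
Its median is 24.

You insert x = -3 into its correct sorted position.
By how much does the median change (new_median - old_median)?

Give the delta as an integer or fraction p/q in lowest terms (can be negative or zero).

Answer: -3/2

Derivation:
Old median = 24
After inserting x = -3: new sorted = [-4, -3, 11, 19, 21, 24, 26, 27, 33, 34]
New median = 45/2
Delta = 45/2 - 24 = -3/2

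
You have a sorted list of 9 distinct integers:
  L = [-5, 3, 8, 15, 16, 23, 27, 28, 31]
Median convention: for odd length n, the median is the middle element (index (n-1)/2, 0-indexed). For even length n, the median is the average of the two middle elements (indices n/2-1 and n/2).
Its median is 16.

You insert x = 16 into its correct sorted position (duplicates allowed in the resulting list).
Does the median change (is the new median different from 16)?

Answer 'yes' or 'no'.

Answer: no

Derivation:
Old median = 16
Insert x = 16
New median = 16
Changed? no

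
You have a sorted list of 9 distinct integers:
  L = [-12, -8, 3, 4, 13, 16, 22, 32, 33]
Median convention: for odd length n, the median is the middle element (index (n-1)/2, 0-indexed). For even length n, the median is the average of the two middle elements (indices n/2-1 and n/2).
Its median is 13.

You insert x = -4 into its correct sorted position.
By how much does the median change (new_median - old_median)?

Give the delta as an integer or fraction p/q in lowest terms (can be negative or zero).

Answer: -9/2

Derivation:
Old median = 13
After inserting x = -4: new sorted = [-12, -8, -4, 3, 4, 13, 16, 22, 32, 33]
New median = 17/2
Delta = 17/2 - 13 = -9/2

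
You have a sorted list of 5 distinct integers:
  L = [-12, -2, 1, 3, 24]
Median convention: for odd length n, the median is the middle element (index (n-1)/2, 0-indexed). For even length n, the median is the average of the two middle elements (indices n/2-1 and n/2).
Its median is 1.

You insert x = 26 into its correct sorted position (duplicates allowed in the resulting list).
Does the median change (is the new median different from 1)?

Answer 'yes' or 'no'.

Old median = 1
Insert x = 26
New median = 2
Changed? yes

Answer: yes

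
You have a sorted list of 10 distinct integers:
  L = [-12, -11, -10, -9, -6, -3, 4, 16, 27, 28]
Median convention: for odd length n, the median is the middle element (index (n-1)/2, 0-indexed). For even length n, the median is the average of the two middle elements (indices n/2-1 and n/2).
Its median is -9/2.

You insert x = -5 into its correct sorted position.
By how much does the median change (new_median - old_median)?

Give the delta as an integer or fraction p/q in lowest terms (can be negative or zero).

Old median = -9/2
After inserting x = -5: new sorted = [-12, -11, -10, -9, -6, -5, -3, 4, 16, 27, 28]
New median = -5
Delta = -5 - -9/2 = -1/2

Answer: -1/2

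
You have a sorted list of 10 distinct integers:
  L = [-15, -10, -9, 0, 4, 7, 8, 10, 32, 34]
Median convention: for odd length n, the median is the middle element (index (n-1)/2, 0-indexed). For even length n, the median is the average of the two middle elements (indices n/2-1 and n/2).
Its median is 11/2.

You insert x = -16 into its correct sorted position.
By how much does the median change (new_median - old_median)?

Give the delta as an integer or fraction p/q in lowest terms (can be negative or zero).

Answer: -3/2

Derivation:
Old median = 11/2
After inserting x = -16: new sorted = [-16, -15, -10, -9, 0, 4, 7, 8, 10, 32, 34]
New median = 4
Delta = 4 - 11/2 = -3/2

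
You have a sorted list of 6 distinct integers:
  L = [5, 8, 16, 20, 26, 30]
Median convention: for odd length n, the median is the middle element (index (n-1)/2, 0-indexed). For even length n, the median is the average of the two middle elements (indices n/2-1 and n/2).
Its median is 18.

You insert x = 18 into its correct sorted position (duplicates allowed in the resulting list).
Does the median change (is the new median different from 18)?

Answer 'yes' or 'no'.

Answer: no

Derivation:
Old median = 18
Insert x = 18
New median = 18
Changed? no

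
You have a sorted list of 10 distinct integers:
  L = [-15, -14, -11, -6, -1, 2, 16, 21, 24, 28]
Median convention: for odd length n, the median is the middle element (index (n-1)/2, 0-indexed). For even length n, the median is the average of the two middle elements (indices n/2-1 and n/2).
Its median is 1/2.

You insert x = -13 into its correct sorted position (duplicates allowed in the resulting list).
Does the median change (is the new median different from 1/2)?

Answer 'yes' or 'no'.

Old median = 1/2
Insert x = -13
New median = -1
Changed? yes

Answer: yes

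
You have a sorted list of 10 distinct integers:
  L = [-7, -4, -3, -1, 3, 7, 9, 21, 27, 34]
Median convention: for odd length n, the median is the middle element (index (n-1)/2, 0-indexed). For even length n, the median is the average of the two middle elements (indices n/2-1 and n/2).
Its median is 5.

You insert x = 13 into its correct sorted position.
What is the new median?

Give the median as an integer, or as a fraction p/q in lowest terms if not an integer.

Old list (sorted, length 10): [-7, -4, -3, -1, 3, 7, 9, 21, 27, 34]
Old median = 5
Insert x = 13
Old length even (10). Middle pair: indices 4,5 = 3,7.
New length odd (11). New median = single middle element.
x = 13: 7 elements are < x, 3 elements are > x.
New sorted list: [-7, -4, -3, -1, 3, 7, 9, 13, 21, 27, 34]
New median = 7

Answer: 7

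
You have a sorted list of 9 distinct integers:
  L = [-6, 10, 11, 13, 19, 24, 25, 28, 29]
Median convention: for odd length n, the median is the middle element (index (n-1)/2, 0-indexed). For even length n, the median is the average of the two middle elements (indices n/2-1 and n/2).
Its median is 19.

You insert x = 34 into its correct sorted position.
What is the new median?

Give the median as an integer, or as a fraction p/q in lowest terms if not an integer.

Old list (sorted, length 9): [-6, 10, 11, 13, 19, 24, 25, 28, 29]
Old median = 19
Insert x = 34
Old length odd (9). Middle was index 4 = 19.
New length even (10). New median = avg of two middle elements.
x = 34: 9 elements are < x, 0 elements are > x.
New sorted list: [-6, 10, 11, 13, 19, 24, 25, 28, 29, 34]
New median = 43/2

Answer: 43/2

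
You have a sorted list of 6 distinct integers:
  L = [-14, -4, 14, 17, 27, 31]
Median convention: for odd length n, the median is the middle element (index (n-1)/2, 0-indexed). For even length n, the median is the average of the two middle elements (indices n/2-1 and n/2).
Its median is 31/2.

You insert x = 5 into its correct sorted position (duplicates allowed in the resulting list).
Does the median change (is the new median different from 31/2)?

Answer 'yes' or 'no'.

Old median = 31/2
Insert x = 5
New median = 14
Changed? yes

Answer: yes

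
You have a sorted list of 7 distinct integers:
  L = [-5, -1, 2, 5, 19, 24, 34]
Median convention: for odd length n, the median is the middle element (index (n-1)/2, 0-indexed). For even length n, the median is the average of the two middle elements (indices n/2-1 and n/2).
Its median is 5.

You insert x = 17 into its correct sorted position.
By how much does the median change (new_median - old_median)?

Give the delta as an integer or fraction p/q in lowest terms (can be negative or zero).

Answer: 6

Derivation:
Old median = 5
After inserting x = 17: new sorted = [-5, -1, 2, 5, 17, 19, 24, 34]
New median = 11
Delta = 11 - 5 = 6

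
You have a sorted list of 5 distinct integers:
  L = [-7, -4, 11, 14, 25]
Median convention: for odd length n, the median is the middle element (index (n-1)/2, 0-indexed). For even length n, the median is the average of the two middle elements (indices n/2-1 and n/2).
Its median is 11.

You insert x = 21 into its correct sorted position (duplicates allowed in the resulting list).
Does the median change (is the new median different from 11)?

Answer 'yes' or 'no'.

Old median = 11
Insert x = 21
New median = 25/2
Changed? yes

Answer: yes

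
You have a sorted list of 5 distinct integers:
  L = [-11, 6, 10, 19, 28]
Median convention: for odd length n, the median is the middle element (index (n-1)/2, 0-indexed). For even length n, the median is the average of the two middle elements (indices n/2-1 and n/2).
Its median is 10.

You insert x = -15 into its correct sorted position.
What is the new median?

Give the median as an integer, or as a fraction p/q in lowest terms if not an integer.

Old list (sorted, length 5): [-11, 6, 10, 19, 28]
Old median = 10
Insert x = -15
Old length odd (5). Middle was index 2 = 10.
New length even (6). New median = avg of two middle elements.
x = -15: 0 elements are < x, 5 elements are > x.
New sorted list: [-15, -11, 6, 10, 19, 28]
New median = 8

Answer: 8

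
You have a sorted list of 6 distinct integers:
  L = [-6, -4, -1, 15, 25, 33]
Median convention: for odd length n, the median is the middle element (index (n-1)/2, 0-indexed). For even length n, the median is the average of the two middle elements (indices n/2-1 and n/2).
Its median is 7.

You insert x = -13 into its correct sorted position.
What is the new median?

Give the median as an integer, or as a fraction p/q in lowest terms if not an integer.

Answer: -1

Derivation:
Old list (sorted, length 6): [-6, -4, -1, 15, 25, 33]
Old median = 7
Insert x = -13
Old length even (6). Middle pair: indices 2,3 = -1,15.
New length odd (7). New median = single middle element.
x = -13: 0 elements are < x, 6 elements are > x.
New sorted list: [-13, -6, -4, -1, 15, 25, 33]
New median = -1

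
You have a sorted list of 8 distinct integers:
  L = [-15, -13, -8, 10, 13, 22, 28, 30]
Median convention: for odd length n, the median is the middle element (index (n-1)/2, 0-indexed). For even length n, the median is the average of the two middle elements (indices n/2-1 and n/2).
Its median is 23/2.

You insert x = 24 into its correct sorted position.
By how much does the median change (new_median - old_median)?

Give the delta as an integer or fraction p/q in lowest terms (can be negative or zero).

Answer: 3/2

Derivation:
Old median = 23/2
After inserting x = 24: new sorted = [-15, -13, -8, 10, 13, 22, 24, 28, 30]
New median = 13
Delta = 13 - 23/2 = 3/2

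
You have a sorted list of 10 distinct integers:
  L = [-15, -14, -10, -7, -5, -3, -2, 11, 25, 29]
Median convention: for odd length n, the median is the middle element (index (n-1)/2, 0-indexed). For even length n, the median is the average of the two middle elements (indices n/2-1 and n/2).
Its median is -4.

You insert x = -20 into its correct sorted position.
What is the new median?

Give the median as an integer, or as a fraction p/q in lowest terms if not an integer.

Answer: -5

Derivation:
Old list (sorted, length 10): [-15, -14, -10, -7, -5, -3, -2, 11, 25, 29]
Old median = -4
Insert x = -20
Old length even (10). Middle pair: indices 4,5 = -5,-3.
New length odd (11). New median = single middle element.
x = -20: 0 elements are < x, 10 elements are > x.
New sorted list: [-20, -15, -14, -10, -7, -5, -3, -2, 11, 25, 29]
New median = -5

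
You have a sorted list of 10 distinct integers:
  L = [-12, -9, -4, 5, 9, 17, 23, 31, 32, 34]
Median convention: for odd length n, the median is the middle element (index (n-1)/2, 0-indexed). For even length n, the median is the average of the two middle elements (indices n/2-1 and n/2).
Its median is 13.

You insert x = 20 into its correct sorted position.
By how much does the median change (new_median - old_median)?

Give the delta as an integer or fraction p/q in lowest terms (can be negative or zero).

Old median = 13
After inserting x = 20: new sorted = [-12, -9, -4, 5, 9, 17, 20, 23, 31, 32, 34]
New median = 17
Delta = 17 - 13 = 4

Answer: 4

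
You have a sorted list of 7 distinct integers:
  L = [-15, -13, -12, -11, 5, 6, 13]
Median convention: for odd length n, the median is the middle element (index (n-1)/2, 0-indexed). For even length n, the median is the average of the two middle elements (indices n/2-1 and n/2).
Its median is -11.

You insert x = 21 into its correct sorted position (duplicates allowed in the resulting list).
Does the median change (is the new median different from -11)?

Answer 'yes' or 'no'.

Old median = -11
Insert x = 21
New median = -3
Changed? yes

Answer: yes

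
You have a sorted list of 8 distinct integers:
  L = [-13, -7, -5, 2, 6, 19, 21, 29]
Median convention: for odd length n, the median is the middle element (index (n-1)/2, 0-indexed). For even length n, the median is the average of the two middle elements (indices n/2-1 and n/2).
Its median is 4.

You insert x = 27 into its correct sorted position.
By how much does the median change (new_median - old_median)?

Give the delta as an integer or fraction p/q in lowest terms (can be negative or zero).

Answer: 2

Derivation:
Old median = 4
After inserting x = 27: new sorted = [-13, -7, -5, 2, 6, 19, 21, 27, 29]
New median = 6
Delta = 6 - 4 = 2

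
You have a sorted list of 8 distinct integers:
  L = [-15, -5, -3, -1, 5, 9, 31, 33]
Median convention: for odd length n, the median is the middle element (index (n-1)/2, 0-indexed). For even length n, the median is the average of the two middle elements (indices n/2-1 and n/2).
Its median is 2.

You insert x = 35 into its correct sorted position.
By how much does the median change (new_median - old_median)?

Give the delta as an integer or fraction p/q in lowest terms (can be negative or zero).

Answer: 3

Derivation:
Old median = 2
After inserting x = 35: new sorted = [-15, -5, -3, -1, 5, 9, 31, 33, 35]
New median = 5
Delta = 5 - 2 = 3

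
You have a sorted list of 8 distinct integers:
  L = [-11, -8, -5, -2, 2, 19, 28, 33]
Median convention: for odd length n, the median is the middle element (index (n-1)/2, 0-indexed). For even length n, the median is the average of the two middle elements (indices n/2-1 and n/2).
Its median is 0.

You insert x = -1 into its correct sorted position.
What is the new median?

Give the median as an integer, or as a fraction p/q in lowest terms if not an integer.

Old list (sorted, length 8): [-11, -8, -5, -2, 2, 19, 28, 33]
Old median = 0
Insert x = -1
Old length even (8). Middle pair: indices 3,4 = -2,2.
New length odd (9). New median = single middle element.
x = -1: 4 elements are < x, 4 elements are > x.
New sorted list: [-11, -8, -5, -2, -1, 2, 19, 28, 33]
New median = -1

Answer: -1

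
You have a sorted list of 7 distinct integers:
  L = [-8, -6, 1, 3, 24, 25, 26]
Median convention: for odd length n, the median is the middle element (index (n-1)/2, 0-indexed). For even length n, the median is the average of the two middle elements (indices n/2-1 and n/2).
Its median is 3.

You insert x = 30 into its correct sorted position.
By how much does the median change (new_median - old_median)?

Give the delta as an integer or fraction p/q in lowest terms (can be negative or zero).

Answer: 21/2

Derivation:
Old median = 3
After inserting x = 30: new sorted = [-8, -6, 1, 3, 24, 25, 26, 30]
New median = 27/2
Delta = 27/2 - 3 = 21/2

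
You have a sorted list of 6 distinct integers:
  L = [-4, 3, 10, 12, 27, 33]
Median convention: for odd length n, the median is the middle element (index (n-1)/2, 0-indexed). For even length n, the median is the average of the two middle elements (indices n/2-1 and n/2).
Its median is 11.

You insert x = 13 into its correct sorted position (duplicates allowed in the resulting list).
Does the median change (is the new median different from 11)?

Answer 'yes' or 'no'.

Old median = 11
Insert x = 13
New median = 12
Changed? yes

Answer: yes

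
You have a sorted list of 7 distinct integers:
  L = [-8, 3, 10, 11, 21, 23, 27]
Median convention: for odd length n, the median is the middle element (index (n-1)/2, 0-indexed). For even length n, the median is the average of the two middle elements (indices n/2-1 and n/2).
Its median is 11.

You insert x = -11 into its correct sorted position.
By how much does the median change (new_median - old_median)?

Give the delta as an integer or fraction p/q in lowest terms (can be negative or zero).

Answer: -1/2

Derivation:
Old median = 11
After inserting x = -11: new sorted = [-11, -8, 3, 10, 11, 21, 23, 27]
New median = 21/2
Delta = 21/2 - 11 = -1/2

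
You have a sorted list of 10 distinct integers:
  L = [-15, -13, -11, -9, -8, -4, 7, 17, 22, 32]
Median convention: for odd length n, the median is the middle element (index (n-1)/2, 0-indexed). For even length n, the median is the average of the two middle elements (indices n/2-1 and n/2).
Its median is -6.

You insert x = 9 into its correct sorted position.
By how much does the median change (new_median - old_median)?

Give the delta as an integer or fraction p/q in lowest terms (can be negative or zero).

Answer: 2

Derivation:
Old median = -6
After inserting x = 9: new sorted = [-15, -13, -11, -9, -8, -4, 7, 9, 17, 22, 32]
New median = -4
Delta = -4 - -6 = 2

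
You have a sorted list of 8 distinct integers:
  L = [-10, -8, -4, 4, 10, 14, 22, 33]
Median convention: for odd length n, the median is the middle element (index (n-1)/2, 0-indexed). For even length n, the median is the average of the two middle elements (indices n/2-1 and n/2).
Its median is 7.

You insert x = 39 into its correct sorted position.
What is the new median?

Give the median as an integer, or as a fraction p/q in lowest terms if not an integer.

Answer: 10

Derivation:
Old list (sorted, length 8): [-10, -8, -4, 4, 10, 14, 22, 33]
Old median = 7
Insert x = 39
Old length even (8). Middle pair: indices 3,4 = 4,10.
New length odd (9). New median = single middle element.
x = 39: 8 elements are < x, 0 elements are > x.
New sorted list: [-10, -8, -4, 4, 10, 14, 22, 33, 39]
New median = 10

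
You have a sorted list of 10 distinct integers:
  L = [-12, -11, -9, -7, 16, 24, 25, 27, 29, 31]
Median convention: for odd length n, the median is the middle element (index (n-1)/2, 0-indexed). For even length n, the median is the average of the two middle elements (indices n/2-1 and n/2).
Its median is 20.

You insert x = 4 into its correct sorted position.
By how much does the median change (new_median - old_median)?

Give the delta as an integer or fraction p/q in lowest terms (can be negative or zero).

Old median = 20
After inserting x = 4: new sorted = [-12, -11, -9, -7, 4, 16, 24, 25, 27, 29, 31]
New median = 16
Delta = 16 - 20 = -4

Answer: -4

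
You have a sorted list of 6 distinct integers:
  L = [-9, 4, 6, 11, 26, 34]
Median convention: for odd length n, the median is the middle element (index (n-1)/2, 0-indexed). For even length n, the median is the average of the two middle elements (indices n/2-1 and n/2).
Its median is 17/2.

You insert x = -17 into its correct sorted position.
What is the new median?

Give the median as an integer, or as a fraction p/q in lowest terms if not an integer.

Old list (sorted, length 6): [-9, 4, 6, 11, 26, 34]
Old median = 17/2
Insert x = -17
Old length even (6). Middle pair: indices 2,3 = 6,11.
New length odd (7). New median = single middle element.
x = -17: 0 elements are < x, 6 elements are > x.
New sorted list: [-17, -9, 4, 6, 11, 26, 34]
New median = 6

Answer: 6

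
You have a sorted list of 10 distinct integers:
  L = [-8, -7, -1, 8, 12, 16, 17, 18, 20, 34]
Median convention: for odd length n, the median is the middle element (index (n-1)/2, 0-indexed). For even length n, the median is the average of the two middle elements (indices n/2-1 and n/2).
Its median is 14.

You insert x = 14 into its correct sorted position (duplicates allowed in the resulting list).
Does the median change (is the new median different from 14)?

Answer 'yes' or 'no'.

Answer: no

Derivation:
Old median = 14
Insert x = 14
New median = 14
Changed? no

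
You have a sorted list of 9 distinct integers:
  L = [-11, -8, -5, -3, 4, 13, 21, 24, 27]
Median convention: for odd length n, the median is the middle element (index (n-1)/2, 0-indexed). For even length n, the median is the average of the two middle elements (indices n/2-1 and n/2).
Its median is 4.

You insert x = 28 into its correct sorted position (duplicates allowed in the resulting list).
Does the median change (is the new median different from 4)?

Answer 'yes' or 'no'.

Answer: yes

Derivation:
Old median = 4
Insert x = 28
New median = 17/2
Changed? yes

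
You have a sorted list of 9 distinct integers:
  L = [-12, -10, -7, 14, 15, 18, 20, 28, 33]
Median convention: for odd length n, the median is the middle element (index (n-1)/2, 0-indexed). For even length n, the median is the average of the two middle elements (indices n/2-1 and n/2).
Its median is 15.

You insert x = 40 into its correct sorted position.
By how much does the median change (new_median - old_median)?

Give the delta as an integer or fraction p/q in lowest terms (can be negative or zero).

Answer: 3/2

Derivation:
Old median = 15
After inserting x = 40: new sorted = [-12, -10, -7, 14, 15, 18, 20, 28, 33, 40]
New median = 33/2
Delta = 33/2 - 15 = 3/2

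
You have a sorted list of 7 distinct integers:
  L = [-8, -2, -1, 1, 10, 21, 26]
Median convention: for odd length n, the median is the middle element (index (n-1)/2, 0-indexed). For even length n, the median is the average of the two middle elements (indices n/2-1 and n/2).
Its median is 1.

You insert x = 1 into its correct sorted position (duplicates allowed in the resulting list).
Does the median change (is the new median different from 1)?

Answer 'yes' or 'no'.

Old median = 1
Insert x = 1
New median = 1
Changed? no

Answer: no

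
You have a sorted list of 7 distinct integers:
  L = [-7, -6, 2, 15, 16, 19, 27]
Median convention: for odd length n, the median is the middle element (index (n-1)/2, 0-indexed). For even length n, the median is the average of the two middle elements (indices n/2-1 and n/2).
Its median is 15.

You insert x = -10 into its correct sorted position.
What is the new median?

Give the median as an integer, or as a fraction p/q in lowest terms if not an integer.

Answer: 17/2

Derivation:
Old list (sorted, length 7): [-7, -6, 2, 15, 16, 19, 27]
Old median = 15
Insert x = -10
Old length odd (7). Middle was index 3 = 15.
New length even (8). New median = avg of two middle elements.
x = -10: 0 elements are < x, 7 elements are > x.
New sorted list: [-10, -7, -6, 2, 15, 16, 19, 27]
New median = 17/2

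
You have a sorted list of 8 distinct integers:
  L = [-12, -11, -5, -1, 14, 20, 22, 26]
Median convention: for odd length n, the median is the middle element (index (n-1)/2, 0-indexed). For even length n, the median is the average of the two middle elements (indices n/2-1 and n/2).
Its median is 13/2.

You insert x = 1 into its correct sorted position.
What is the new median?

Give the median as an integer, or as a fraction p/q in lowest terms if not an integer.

Answer: 1

Derivation:
Old list (sorted, length 8): [-12, -11, -5, -1, 14, 20, 22, 26]
Old median = 13/2
Insert x = 1
Old length even (8). Middle pair: indices 3,4 = -1,14.
New length odd (9). New median = single middle element.
x = 1: 4 elements are < x, 4 elements are > x.
New sorted list: [-12, -11, -5, -1, 1, 14, 20, 22, 26]
New median = 1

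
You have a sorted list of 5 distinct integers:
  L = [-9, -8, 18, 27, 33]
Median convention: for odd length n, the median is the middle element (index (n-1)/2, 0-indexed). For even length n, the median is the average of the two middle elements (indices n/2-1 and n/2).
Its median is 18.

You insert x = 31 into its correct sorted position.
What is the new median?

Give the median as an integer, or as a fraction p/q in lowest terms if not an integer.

Answer: 45/2

Derivation:
Old list (sorted, length 5): [-9, -8, 18, 27, 33]
Old median = 18
Insert x = 31
Old length odd (5). Middle was index 2 = 18.
New length even (6). New median = avg of two middle elements.
x = 31: 4 elements are < x, 1 elements are > x.
New sorted list: [-9, -8, 18, 27, 31, 33]
New median = 45/2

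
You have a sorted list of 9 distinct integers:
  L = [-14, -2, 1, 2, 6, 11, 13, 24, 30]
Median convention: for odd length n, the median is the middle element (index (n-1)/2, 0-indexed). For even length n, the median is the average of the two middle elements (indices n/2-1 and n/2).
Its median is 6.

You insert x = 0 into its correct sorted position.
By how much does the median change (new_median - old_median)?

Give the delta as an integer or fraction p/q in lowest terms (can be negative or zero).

Old median = 6
After inserting x = 0: new sorted = [-14, -2, 0, 1, 2, 6, 11, 13, 24, 30]
New median = 4
Delta = 4 - 6 = -2

Answer: -2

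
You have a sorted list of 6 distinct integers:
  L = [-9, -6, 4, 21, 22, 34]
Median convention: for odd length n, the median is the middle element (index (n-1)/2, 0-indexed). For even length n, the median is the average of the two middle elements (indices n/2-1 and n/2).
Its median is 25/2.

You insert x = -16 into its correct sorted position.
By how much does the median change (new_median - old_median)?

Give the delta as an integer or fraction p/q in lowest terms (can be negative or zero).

Answer: -17/2

Derivation:
Old median = 25/2
After inserting x = -16: new sorted = [-16, -9, -6, 4, 21, 22, 34]
New median = 4
Delta = 4 - 25/2 = -17/2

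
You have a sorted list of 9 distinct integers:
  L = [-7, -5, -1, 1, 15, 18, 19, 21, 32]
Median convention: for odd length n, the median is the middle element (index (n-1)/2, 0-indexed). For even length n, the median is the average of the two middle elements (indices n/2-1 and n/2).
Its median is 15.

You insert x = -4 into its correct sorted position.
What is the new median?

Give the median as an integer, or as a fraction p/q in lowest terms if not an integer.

Old list (sorted, length 9): [-7, -5, -1, 1, 15, 18, 19, 21, 32]
Old median = 15
Insert x = -4
Old length odd (9). Middle was index 4 = 15.
New length even (10). New median = avg of two middle elements.
x = -4: 2 elements are < x, 7 elements are > x.
New sorted list: [-7, -5, -4, -1, 1, 15, 18, 19, 21, 32]
New median = 8

Answer: 8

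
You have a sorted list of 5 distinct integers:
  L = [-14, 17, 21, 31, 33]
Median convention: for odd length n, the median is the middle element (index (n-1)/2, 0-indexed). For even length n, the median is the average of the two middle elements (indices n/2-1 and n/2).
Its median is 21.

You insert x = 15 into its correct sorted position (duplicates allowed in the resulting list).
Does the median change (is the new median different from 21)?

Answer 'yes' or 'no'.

Answer: yes

Derivation:
Old median = 21
Insert x = 15
New median = 19
Changed? yes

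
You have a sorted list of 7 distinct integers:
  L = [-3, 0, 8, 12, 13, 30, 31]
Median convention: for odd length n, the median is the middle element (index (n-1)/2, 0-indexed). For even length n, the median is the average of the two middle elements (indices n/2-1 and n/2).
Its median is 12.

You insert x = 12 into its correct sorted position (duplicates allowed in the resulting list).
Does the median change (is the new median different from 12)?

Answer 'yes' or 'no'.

Old median = 12
Insert x = 12
New median = 12
Changed? no

Answer: no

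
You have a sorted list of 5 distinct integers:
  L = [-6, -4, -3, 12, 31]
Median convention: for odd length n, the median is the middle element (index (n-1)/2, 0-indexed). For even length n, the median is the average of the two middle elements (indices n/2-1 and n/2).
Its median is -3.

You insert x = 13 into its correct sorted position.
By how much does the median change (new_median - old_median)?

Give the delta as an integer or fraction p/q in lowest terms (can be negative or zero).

Answer: 15/2

Derivation:
Old median = -3
After inserting x = 13: new sorted = [-6, -4, -3, 12, 13, 31]
New median = 9/2
Delta = 9/2 - -3 = 15/2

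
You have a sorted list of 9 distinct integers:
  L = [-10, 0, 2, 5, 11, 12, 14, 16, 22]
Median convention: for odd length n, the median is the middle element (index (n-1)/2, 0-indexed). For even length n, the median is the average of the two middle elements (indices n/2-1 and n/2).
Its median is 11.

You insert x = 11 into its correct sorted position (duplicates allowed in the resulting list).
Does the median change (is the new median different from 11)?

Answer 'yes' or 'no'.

Answer: no

Derivation:
Old median = 11
Insert x = 11
New median = 11
Changed? no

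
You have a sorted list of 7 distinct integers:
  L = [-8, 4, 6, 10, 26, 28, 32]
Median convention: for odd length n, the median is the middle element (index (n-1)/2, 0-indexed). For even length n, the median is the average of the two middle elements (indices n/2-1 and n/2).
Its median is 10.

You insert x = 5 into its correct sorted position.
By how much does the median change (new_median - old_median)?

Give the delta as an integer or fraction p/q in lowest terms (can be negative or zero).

Answer: -2

Derivation:
Old median = 10
After inserting x = 5: new sorted = [-8, 4, 5, 6, 10, 26, 28, 32]
New median = 8
Delta = 8 - 10 = -2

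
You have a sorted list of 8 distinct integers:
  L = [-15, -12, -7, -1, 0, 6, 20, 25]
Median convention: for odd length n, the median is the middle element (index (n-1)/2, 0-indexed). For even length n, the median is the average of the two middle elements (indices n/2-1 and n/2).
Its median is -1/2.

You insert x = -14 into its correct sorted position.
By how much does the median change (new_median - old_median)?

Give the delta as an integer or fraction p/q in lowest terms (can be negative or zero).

Old median = -1/2
After inserting x = -14: new sorted = [-15, -14, -12, -7, -1, 0, 6, 20, 25]
New median = -1
Delta = -1 - -1/2 = -1/2

Answer: -1/2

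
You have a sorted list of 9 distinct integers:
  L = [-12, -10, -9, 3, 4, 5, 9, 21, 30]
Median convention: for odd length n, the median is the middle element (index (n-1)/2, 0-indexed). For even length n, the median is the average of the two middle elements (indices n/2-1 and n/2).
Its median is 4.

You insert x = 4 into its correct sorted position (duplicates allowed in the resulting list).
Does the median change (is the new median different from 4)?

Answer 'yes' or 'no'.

Answer: no

Derivation:
Old median = 4
Insert x = 4
New median = 4
Changed? no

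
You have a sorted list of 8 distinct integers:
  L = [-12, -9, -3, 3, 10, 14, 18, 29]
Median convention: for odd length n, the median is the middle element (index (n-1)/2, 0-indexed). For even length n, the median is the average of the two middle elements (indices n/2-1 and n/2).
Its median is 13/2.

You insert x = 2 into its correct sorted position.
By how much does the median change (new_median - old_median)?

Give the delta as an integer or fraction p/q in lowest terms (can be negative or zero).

Old median = 13/2
After inserting x = 2: new sorted = [-12, -9, -3, 2, 3, 10, 14, 18, 29]
New median = 3
Delta = 3 - 13/2 = -7/2

Answer: -7/2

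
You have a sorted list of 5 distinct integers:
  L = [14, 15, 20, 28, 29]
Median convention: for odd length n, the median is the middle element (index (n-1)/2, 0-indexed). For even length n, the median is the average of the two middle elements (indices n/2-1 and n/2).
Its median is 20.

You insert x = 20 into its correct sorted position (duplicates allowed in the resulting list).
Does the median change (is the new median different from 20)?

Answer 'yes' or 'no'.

Answer: no

Derivation:
Old median = 20
Insert x = 20
New median = 20
Changed? no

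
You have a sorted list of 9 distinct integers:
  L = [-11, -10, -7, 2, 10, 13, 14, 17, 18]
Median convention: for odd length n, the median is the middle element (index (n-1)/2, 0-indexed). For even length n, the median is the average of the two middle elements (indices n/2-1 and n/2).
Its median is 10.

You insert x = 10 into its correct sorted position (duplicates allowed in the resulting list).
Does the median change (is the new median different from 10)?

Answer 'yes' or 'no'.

Answer: no

Derivation:
Old median = 10
Insert x = 10
New median = 10
Changed? no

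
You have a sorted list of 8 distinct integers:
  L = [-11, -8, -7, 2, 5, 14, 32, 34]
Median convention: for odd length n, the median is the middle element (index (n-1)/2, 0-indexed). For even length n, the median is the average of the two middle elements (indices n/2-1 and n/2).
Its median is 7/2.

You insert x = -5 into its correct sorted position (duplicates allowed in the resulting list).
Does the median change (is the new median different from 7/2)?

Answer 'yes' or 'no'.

Answer: yes

Derivation:
Old median = 7/2
Insert x = -5
New median = 2
Changed? yes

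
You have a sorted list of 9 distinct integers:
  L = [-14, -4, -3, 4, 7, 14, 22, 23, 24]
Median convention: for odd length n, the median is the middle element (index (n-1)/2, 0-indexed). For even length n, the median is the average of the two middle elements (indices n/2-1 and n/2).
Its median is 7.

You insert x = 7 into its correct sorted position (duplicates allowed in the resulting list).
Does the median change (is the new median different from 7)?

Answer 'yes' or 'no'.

Answer: no

Derivation:
Old median = 7
Insert x = 7
New median = 7
Changed? no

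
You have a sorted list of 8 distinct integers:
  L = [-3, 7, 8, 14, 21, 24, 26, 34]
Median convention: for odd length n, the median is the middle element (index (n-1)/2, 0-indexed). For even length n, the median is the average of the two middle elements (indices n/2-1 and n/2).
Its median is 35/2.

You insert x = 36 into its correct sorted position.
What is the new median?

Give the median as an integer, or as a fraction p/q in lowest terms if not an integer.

Answer: 21

Derivation:
Old list (sorted, length 8): [-3, 7, 8, 14, 21, 24, 26, 34]
Old median = 35/2
Insert x = 36
Old length even (8). Middle pair: indices 3,4 = 14,21.
New length odd (9). New median = single middle element.
x = 36: 8 elements are < x, 0 elements are > x.
New sorted list: [-3, 7, 8, 14, 21, 24, 26, 34, 36]
New median = 21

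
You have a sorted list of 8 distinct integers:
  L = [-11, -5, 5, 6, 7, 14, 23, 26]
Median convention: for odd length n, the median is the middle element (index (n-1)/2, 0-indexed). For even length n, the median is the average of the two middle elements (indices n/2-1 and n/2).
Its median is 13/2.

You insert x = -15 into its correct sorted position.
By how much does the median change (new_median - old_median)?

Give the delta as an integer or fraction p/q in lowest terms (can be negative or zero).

Old median = 13/2
After inserting x = -15: new sorted = [-15, -11, -5, 5, 6, 7, 14, 23, 26]
New median = 6
Delta = 6 - 13/2 = -1/2

Answer: -1/2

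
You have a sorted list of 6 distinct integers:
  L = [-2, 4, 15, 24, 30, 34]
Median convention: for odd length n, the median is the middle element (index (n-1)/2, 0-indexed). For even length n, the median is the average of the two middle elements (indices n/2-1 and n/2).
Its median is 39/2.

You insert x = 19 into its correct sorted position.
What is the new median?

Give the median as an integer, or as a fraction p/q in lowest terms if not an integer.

Old list (sorted, length 6): [-2, 4, 15, 24, 30, 34]
Old median = 39/2
Insert x = 19
Old length even (6). Middle pair: indices 2,3 = 15,24.
New length odd (7). New median = single middle element.
x = 19: 3 elements are < x, 3 elements are > x.
New sorted list: [-2, 4, 15, 19, 24, 30, 34]
New median = 19

Answer: 19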